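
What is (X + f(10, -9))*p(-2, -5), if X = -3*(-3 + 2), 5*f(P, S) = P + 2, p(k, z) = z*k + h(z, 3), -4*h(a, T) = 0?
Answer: 54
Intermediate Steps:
h(a, T) = 0 (h(a, T) = -¼*0 = 0)
p(k, z) = k*z (p(k, z) = z*k + 0 = k*z + 0 = k*z)
f(P, S) = ⅖ + P/5 (f(P, S) = (P + 2)/5 = (2 + P)/5 = ⅖ + P/5)
X = 3 (X = -3*(-1) = 3)
(X + f(10, -9))*p(-2, -5) = (3 + (⅖ + (⅕)*10))*(-2*(-5)) = (3 + (⅖ + 2))*10 = (3 + 12/5)*10 = (27/5)*10 = 54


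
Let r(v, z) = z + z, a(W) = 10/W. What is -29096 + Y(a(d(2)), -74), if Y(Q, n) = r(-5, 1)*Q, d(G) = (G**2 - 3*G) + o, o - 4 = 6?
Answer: -58187/2 ≈ -29094.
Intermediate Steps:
o = 10 (o = 4 + 6 = 10)
d(G) = 10 + G**2 - 3*G (d(G) = (G**2 - 3*G) + 10 = 10 + G**2 - 3*G)
r(v, z) = 2*z
Y(Q, n) = 2*Q (Y(Q, n) = (2*1)*Q = 2*Q)
-29096 + Y(a(d(2)), -74) = -29096 + 2*(10/(10 + 2**2 - 3*2)) = -29096 + 2*(10/(10 + 4 - 6)) = -29096 + 2*(10/8) = -29096 + 2*(10*(1/8)) = -29096 + 2*(5/4) = -29096 + 5/2 = -58187/2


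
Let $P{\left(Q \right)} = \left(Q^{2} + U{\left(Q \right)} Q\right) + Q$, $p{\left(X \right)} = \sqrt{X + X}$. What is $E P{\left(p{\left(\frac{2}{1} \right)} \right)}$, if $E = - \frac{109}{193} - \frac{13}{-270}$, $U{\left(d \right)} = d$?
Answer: $- \frac{26921}{5211} \approx -5.1662$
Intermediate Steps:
$E = - \frac{26921}{52110}$ ($E = \left(-109\right) \frac{1}{193} - - \frac{13}{270} = - \frac{109}{193} + \frac{13}{270} = - \frac{26921}{52110} \approx -0.51662$)
$p{\left(X \right)} = \sqrt{2} \sqrt{X}$ ($p{\left(X \right)} = \sqrt{2 X} = \sqrt{2} \sqrt{X}$)
$P{\left(Q \right)} = Q + 2 Q^{2}$ ($P{\left(Q \right)} = \left(Q^{2} + Q Q\right) + Q = \left(Q^{2} + Q^{2}\right) + Q = 2 Q^{2} + Q = Q + 2 Q^{2}$)
$E P{\left(p{\left(\frac{2}{1} \right)} \right)} = - \frac{26921 \sqrt{2} \sqrt{\frac{2}{1}} \left(1 + 2 \sqrt{2} \sqrt{\frac{2}{1}}\right)}{52110} = - \frac{26921 \sqrt{2} \sqrt{2 \cdot 1} \left(1 + 2 \sqrt{2} \sqrt{2 \cdot 1}\right)}{52110} = - \frac{26921 \sqrt{2} \sqrt{2} \left(1 + 2 \sqrt{2} \sqrt{2}\right)}{52110} = - \frac{26921 \cdot 2 \left(1 + 2 \cdot 2\right)}{52110} = - \frac{26921 \cdot 2 \left(1 + 4\right)}{52110} = - \frac{26921 \cdot 2 \cdot 5}{52110} = \left(- \frac{26921}{52110}\right) 10 = - \frac{26921}{5211}$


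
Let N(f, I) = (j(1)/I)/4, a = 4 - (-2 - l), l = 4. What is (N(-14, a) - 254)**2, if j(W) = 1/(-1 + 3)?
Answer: 412861761/6400 ≈ 64510.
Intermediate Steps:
j(W) = 1/2
a = 10 (a = 4 - (-2 - 1*4) = 4 - (-2 - 4) = 4 - 1*(-6) = 4 + 6 = 10)
N(f, I) = 1/(8*I) (N(f, I) = (1/(2*I))/4 = (1/(2*I))*(1/4) = 1/(8*I))
(N(-14, a) - 254)**2 = ((1/8)/10 - 254)**2 = ((1/8)*(1/10) - 254)**2 = (1/80 - 254)**2 = (-20319/80)**2 = 412861761/6400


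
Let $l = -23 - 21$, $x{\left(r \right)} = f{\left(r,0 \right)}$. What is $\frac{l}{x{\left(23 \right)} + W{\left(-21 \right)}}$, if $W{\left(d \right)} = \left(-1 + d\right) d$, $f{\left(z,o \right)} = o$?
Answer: $- \frac{2}{21} \approx -0.095238$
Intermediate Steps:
$x{\left(r \right)} = 0$
$W{\left(d \right)} = d \left(-1 + d\right)$
$l = -44$
$\frac{l}{x{\left(23 \right)} + W{\left(-21 \right)}} = - \frac{44}{0 - 21 \left(-1 - 21\right)} = - \frac{44}{0 - -462} = - \frac{44}{0 + 462} = - \frac{44}{462} = \left(-44\right) \frac{1}{462} = - \frac{2}{21}$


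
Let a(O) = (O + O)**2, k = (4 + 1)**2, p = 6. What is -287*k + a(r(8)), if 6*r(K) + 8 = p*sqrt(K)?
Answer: -64223/9 - 64*sqrt(2)/3 ≈ -7166.1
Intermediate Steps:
k = 25 (k = 5**2 = 25)
r(K) = -4/3 + sqrt(K) (r(K) = -4/3 + (6*sqrt(K))/6 = -4/3 + sqrt(K))
a(O) = 4*O**2 (a(O) = (2*O)**2 = 4*O**2)
-287*k + a(r(8)) = -287*25 + 4*(-4/3 + sqrt(8))**2 = -7175 + 4*(-4/3 + 2*sqrt(2))**2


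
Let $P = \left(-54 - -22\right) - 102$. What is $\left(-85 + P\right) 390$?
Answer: $-85410$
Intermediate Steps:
$P = -134$ ($P = \left(-54 + 22\right) - 102 = -32 - 102 = -134$)
$\left(-85 + P\right) 390 = \left(-85 - 134\right) 390 = \left(-219\right) 390 = -85410$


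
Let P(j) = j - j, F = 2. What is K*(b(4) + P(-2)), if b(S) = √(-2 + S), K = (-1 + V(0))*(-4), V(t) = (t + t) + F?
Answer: -4*√2 ≈ -5.6569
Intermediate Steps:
P(j) = 0
V(t) = 2 + 2*t (V(t) = (t + t) + 2 = 2*t + 2 = 2 + 2*t)
K = -4 (K = (-1 + (2 + 2*0))*(-4) = (-1 + (2 + 0))*(-4) = (-1 + 2)*(-4) = 1*(-4) = -4)
K*(b(4) + P(-2)) = -4*(√(-2 + 4) + 0) = -4*(√2 + 0) = -4*√2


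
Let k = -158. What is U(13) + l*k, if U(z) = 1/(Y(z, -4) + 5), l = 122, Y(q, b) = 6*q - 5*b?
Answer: -1985427/103 ≈ -19276.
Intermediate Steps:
Y(q, b) = -5*b + 6*q
U(z) = 1/(25 + 6*z) (U(z) = 1/((-5*(-4) + 6*z) + 5) = 1/((20 + 6*z) + 5) = 1/(25 + 6*z))
U(13) + l*k = 1/(25 + 6*13) + 122*(-158) = 1/(25 + 78) - 19276 = 1/103 - 19276 = -1985427/103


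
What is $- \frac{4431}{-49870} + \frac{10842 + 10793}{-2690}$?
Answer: $- \frac{53350903}{6707515} \approx -7.9539$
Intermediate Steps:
$- \frac{4431}{-49870} + \frac{10842 + 10793}{-2690} = \left(-4431\right) \left(- \frac{1}{49870}\right) + 21635 \left(- \frac{1}{2690}\right) = \frac{4431}{49870} - \frac{4327}{538} = - \frac{53350903}{6707515}$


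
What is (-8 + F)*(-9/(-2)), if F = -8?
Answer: -72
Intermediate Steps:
(-8 + F)*(-9/(-2)) = (-8 - 8)*(-9/(-2)) = -(-144)*(-1)/2 = -16*9/2 = -72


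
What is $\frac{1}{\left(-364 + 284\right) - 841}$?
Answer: $- \frac{1}{921} \approx -0.0010858$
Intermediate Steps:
$\frac{1}{\left(-364 + 284\right) - 841} = \frac{1}{-80 - 841} = \frac{1}{-921} = - \frac{1}{921}$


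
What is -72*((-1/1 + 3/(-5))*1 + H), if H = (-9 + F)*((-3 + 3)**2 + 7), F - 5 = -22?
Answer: 66096/5 ≈ 13219.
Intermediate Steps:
F = -17 (F = 5 - 22 = -17)
H = -182 (H = (-9 - 17)*((-3 + 3)**2 + 7) = -26*(0**2 + 7) = -26*(0 + 7) = -26*7 = -182)
-72*((-1/1 + 3/(-5))*1 + H) = -72*((-1/1 + 3/(-5))*1 - 182) = -72*((-1*1 + 3*(-1/5))*1 - 182) = -72*((-1 - 3/5)*1 - 182) = -72*(-8/5*1 - 182) = -72*(-8/5 - 182) = -72*(-918/5) = 66096/5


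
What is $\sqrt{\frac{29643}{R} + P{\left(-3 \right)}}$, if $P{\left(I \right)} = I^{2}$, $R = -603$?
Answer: $\frac{2 i \sqrt{405618}}{201} \approx 6.3371 i$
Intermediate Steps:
$\sqrt{\frac{29643}{R} + P{\left(-3 \right)}} = \sqrt{\frac{29643}{-603} + \left(-3\right)^{2}} = \sqrt{29643 \left(- \frac{1}{603}\right) + 9} = \sqrt{- \frac{9881}{201} + 9} = \sqrt{- \frac{8072}{201}} = \frac{2 i \sqrt{405618}}{201}$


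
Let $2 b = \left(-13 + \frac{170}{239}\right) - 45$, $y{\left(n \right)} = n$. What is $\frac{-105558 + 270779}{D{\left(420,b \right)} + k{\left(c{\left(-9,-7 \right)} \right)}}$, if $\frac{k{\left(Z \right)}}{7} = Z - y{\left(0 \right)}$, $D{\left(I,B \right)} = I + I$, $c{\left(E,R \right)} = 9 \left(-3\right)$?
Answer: $\frac{23603}{93} \approx 253.8$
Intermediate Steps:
$c{\left(E,R \right)} = -27$
$b = - \frac{6846}{239}$ ($b = \frac{\left(-13 + \frac{170}{239}\right) - 45}{2} = \frac{- \frac{2937}{239} - 45}{2} = \frac{1}{2} \left(- \frac{13692}{239}\right) = - \frac{6846}{239} \approx -28.644$)
$D{\left(I,B \right)} = 2 I$
$k{\left(Z \right)} = 7 Z$ ($k{\left(Z \right)} = 7 \left(Z - 0\right) = 7 \left(Z + 0\right) = 7 Z$)
$\frac{-105558 + 270779}{D{\left(420,b \right)} + k{\left(c{\left(-9,-7 \right)} \right)}} = \frac{-105558 + 270779}{2 \cdot 420 + 7 \left(-27\right)} = \frac{165221}{840 - 189} = \frac{165221}{651} = 165221 \cdot \frac{1}{651} = \frac{23603}{93}$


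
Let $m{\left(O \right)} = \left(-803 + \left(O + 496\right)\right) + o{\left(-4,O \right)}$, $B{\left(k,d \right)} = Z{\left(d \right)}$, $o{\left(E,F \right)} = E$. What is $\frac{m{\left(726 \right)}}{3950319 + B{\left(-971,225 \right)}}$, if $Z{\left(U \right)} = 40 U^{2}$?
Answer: $\frac{415}{5975319} \approx 6.9452 \cdot 10^{-5}$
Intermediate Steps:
$B{\left(k,d \right)} = 40 d^{2}$
$m{\left(O \right)} = -311 + O$ ($m{\left(O \right)} = \left(-803 + \left(O + 496\right)\right) - 4 = \left(-803 + \left(496 + O\right)\right) - 4 = \left(-307 + O\right) - 4 = -311 + O$)
$\frac{m{\left(726 \right)}}{3950319 + B{\left(-971,225 \right)}} = \frac{-311 + 726}{3950319 + 40 \cdot 225^{2}} = \frac{415}{3950319 + 40 \cdot 50625} = \frac{415}{3950319 + 2025000} = \frac{415}{5975319}$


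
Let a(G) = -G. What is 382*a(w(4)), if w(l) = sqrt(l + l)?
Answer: -764*sqrt(2) ≈ -1080.5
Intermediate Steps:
w(l) = sqrt(2)*sqrt(l) (w(l) = sqrt(2*l) = sqrt(2)*sqrt(l))
382*a(w(4)) = 382*(-sqrt(2)*sqrt(4)) = 382*(-sqrt(2)*2) = 382*(-2*sqrt(2)) = -764*sqrt(2)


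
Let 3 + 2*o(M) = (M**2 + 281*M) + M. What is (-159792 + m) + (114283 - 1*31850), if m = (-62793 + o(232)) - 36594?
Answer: -234247/2 ≈ -1.1712e+5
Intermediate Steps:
o(M) = -3/2 + M**2/2 + 141*M (o(M) = -3/2 + ((M**2 + 281*M) + M)/2 = -3/2 + (M**2 + 282*M)/2 = -3/2 + (M**2/2 + 141*M) = -3/2 + M**2/2 + 141*M)
m = -79529/2 (m = (-62793 + (-3/2 + (1/2)*232**2 + 141*232)) - 36594 = (-62793 + (-3/2 + (1/2)*53824 + 32712)) - 36594 = (-62793 + (-3/2 + 26912 + 32712)) - 36594 = (-62793 + 119245/2) - 36594 = -6341/2 - 36594 = -79529/2 ≈ -39765.)
(-159792 + m) + (114283 - 1*31850) = (-159792 - 79529/2) + (114283 - 1*31850) = -399113/2 + (114283 - 31850) = -399113/2 + 82433 = -234247/2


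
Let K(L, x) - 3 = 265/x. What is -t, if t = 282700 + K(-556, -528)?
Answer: -149266919/528 ≈ -2.8270e+5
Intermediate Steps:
K(L, x) = 3 + 265/x
t = 149266919/528 (t = 282700 + (3 + 265/(-528)) = 282700 + (3 + 265*(-1/528)) = 282700 + (3 - 265/528) = 282700 + 1319/528 = 149266919/528 ≈ 2.8270e+5)
-t = -1*149266919/528 = -149266919/528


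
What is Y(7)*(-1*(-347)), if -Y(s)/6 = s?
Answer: -14574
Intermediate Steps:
Y(s) = -6*s
Y(7)*(-1*(-347)) = (-6*7)*(-1*(-347)) = -42*347 = -14574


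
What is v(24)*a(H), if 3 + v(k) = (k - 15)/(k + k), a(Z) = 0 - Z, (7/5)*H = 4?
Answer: 225/28 ≈ 8.0357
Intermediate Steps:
H = 20/7 (H = (5/7)*4 = 20/7 ≈ 2.8571)
a(Z) = -Z
v(k) = -3 + (-15 + k)/(2*k) (v(k) = -3 + (k - 15)/(k + k) = -3 + (-15 + k)/((2*k)) = -3 + (-15 + k)*(1/(2*k)) = -3 + (-15 + k)/(2*k))
v(24)*a(H) = ((5/2)*(-3 - 1*24)/24)*(-1*20/7) = ((5/2)*(1/24)*(-3 - 24))*(-20/7) = ((5/2)*(1/24)*(-27))*(-20/7) = -45/16*(-20/7) = 225/28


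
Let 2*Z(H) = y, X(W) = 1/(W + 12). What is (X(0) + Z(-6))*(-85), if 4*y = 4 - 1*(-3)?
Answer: -1955/24 ≈ -81.458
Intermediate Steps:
y = 7/4 (y = (4 - 1*(-3))/4 = (4 + 3)/4 = (¼)*7 = 7/4 ≈ 1.7500)
X(W) = 1/(12 + W)
Z(H) = 7/8 (Z(H) = (½)*(7/4) = 7/8)
(X(0) + Z(-6))*(-85) = (1/(12 + 0) + 7/8)*(-85) = (1/12 + 7/8)*(-85) = (23/24)*(-85) = -1955/24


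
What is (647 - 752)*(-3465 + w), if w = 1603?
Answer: 195510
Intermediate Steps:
(647 - 752)*(-3465 + w) = (647 - 752)*(-3465 + 1603) = -105*(-1862) = 195510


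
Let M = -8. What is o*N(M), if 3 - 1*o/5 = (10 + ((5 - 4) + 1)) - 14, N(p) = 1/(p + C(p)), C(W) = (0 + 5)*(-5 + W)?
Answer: -25/73 ≈ -0.34247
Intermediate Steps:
C(W) = -25 + 5*W (C(W) = 5*(-5 + W) = -25 + 5*W)
N(p) = 1/(-25 + 6*p) (N(p) = 1/(p + (-25 + 5*p)) = 1/(-25 + 6*p))
o = 25 (o = 15 - 5*((10 + ((5 - 4) + 1)) - 14) = 15 - 5*((10 + (1 + 1)) - 14) = 15 - 5*((10 + 2) - 14) = 15 - 5*(12 - 14) = 15 - 5*(-2) = 15 + 10 = 25)
o*N(M) = 25/(-25 + 6*(-8)) = 25/(-25 - 48) = 25/(-73) = 25*(-1/73) = -25/73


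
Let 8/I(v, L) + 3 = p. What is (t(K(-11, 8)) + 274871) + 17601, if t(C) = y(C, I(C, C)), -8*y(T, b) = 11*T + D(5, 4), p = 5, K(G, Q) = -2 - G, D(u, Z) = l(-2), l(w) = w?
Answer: 2339679/8 ≈ 2.9246e+5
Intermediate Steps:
D(u, Z) = -2
I(v, L) = 4 (I(v, L) = 8/(-3 + 5) = 8/2 = 8*(1/2) = 4)
y(T, b) = 1/4 - 11*T/8 (y(T, b) = -(11*T - 2)/8 = -(-2 + 11*T)/8 = 1/4 - 11*T/8)
t(C) = 1/4 - 11*C/8
(t(K(-11, 8)) + 274871) + 17601 = ((1/4 - 11*(-2 - 1*(-11))/8) + 274871) + 17601 = ((1/4 - 11*(-2 + 11)/8) + 274871) + 17601 = ((1/4 - 11/8*9) + 274871) + 17601 = ((1/4 - 99/8) + 274871) + 17601 = (-97/8 + 274871) + 17601 = 2198871/8 + 17601 = 2339679/8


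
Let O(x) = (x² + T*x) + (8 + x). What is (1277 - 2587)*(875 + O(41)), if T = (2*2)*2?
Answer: -3842230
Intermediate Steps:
T = 8 (T = 4*2 = 8)
O(x) = 8 + x² + 9*x (O(x) = (x² + 8*x) + (8 + x) = 8 + x² + 9*x)
(1277 - 2587)*(875 + O(41)) = (1277 - 2587)*(875 + (8 + 41² + 9*41)) = -1310*(875 + (8 + 1681 + 369)) = -1310*(875 + 2058) = -1310*2933 = -3842230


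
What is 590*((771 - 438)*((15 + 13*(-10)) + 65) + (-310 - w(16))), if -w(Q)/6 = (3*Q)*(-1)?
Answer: -10176320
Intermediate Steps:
w(Q) = 18*Q (w(Q) = -6*3*Q*(-1) = -(-18)*Q = 18*Q)
590*((771 - 438)*((15 + 13*(-10)) + 65) + (-310 - w(16))) = 590*((771 - 438)*((15 + 13*(-10)) + 65) + (-310 - 18*16)) = 590*(333*((15 - 130) + 65) + (-310 - 1*288)) = 590*(333*(-115 + 65) + (-310 - 288)) = 590*(333*(-50) - 598) = 590*(-16650 - 598) = 590*(-17248) = -10176320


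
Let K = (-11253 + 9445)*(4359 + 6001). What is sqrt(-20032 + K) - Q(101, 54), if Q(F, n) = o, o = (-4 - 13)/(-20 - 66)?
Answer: -17/86 + 8*I*sqrt(292983) ≈ -0.19767 + 4330.2*I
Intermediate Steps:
K = -18730880 (K = -1808*10360 = -18730880)
o = 17/86 (o = -17/(-86) = -17*(-1/86) = 17/86 ≈ 0.19767)
Q(F, n) = 17/86
sqrt(-20032 + K) - Q(101, 54) = sqrt(-20032 - 18730880) - 1*17/86 = sqrt(-18750912) - 17/86 = 8*I*sqrt(292983) - 17/86 = -17/86 + 8*I*sqrt(292983)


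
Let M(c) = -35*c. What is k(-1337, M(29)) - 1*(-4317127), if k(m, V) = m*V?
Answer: 5674182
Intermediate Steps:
k(m, V) = V*m
k(-1337, M(29)) - 1*(-4317127) = -35*29*(-1337) - 1*(-4317127) = -1015*(-1337) + 4317127 = 1357055 + 4317127 = 5674182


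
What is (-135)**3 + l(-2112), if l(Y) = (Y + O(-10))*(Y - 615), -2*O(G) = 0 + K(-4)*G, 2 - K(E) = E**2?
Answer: 3489939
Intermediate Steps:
K(E) = 2 - E**2
O(G) = 7*G (O(G) = -(0 + (2 - 1*(-4)**2)*G)/2 = -(0 + (2 - 1*16)*G)/2 = -(0 + (2 - 16)*G)/2 = -(0 - 14*G)/2 = -(-7)*G = 7*G)
l(Y) = (-615 + Y)*(-70 + Y) (l(Y) = (Y + 7*(-10))*(Y - 615) = (Y - 70)*(-615 + Y) = (-70 + Y)*(-615 + Y) = (-615 + Y)*(-70 + Y))
(-135)**3 + l(-2112) = (-135)**3 + (43050 + (-2112)**2 - 685*(-2112)) = -2460375 + (43050 + 4460544 + 1446720) = -2460375 + 5950314 = 3489939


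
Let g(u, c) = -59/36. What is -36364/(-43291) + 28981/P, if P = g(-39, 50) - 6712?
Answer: -36377341432/10463045081 ≈ -3.4767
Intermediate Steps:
g(u, c) = -59/36 (g(u, c) = -59*1/36 = -59/36)
P = -241691/36 (P = -59/36 - 6712 = -241691/36 ≈ -6713.6)
-36364/(-43291) + 28981/P = -36364/(-43291) + 28981/(-241691/36) = -36364*(-1/43291) + 28981*(-36/241691) = 36364/43291 - 1043316/241691 = -36377341432/10463045081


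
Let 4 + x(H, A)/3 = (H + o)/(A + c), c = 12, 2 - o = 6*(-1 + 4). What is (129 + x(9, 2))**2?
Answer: 53361/4 ≈ 13340.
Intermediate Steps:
o = -16 (o = 2 - 6*(-1 + 4) = 2 - 6*3 = 2 - 1*18 = 2 - 18 = -16)
x(H, A) = -12 + 3*(-16 + H)/(12 + A) (x(H, A) = -12 + 3*((H - 16)/(A + 12)) = -12 + 3*((-16 + H)/(12 + A)) = -12 + 3*(-16 + H)/(12 + A))
(129 + x(9, 2))**2 = (129 + 3*(-64 + 9 - 4*2)/(12 + 2))**2 = (129 + 3*(-64 + 9 - 8)/14)**2 = (129 + 3*(1/14)*(-63))**2 = (129 - 27/2)**2 = (231/2)**2 = 53361/4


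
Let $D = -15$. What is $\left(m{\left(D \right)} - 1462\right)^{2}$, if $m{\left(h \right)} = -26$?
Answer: $2214144$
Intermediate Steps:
$\left(m{\left(D \right)} - 1462\right)^{2} = \left(-26 - 1462\right)^{2} = \left(-1488\right)^{2} = 2214144$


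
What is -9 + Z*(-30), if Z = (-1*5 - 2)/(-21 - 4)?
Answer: -87/5 ≈ -17.400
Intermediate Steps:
Z = 7/25 (Z = (-5 - 2)/(-25) = -7*(-1/25) = 7/25 ≈ 0.28000)
-9 + Z*(-30) = -9 + (7/25)*(-30) = -9 - 42/5 = -87/5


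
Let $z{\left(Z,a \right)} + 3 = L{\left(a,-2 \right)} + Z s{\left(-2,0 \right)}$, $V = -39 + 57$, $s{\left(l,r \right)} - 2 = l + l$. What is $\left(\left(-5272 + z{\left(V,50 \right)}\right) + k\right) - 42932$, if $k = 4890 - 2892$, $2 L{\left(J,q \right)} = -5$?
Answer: $- \frac{92495}{2} \approx -46248.0$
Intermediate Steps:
$s{\left(l,r \right)} = 2 + 2 l$ ($s{\left(l,r \right)} = 2 + \left(l + l\right) = 2 + 2 l$)
$L{\left(J,q \right)} = - \frac{5}{2}$ ($L{\left(J,q \right)} = \frac{1}{2} \left(-5\right) = - \frac{5}{2}$)
$V = 18$
$z{\left(Z,a \right)} = - \frac{11}{2} - 2 Z$ ($z{\left(Z,a \right)} = -3 + \left(- \frac{5}{2} + Z \left(2 + 2 \left(-2\right)\right)\right) = -3 + \left(- \frac{5}{2} + Z \left(2 - 4\right)\right) = -3 + \left(- \frac{5}{2} + Z \left(-2\right)\right) = -3 - \left(\frac{5}{2} + 2 Z\right) = - \frac{11}{2} - 2 Z$)
$k = 1998$ ($k = 4890 - 2892 = 1998$)
$\left(\left(-5272 + z{\left(V,50 \right)}\right) + k\right) - 42932 = \left(\left(-5272 - \frac{83}{2}\right) + 1998\right) - 42932 = \left(- \frac{10627}{2} + 1998\right) - 42932 = - \frac{6631}{2} - 42932 = - \frac{92495}{2}$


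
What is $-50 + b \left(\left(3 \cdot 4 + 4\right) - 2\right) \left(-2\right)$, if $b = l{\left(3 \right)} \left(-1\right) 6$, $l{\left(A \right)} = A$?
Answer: $454$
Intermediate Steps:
$b = -18$ ($b = 3 \left(-1\right) 6 = \left(-3\right) 6 = -18$)
$-50 + b \left(\left(3 \cdot 4 + 4\right) - 2\right) \left(-2\right) = -50 - 18 \left(\left(3 \cdot 4 + 4\right) - 2\right) \left(-2\right) = -50 - 18 \left(\left(12 + 4\right) - 2\right) \left(-2\right) = -50 - 18 \left(16 - 2\right) \left(-2\right) = -50 - 18 \cdot 14 \left(-2\right) = -50 - -504 = -50 + 504 = 454$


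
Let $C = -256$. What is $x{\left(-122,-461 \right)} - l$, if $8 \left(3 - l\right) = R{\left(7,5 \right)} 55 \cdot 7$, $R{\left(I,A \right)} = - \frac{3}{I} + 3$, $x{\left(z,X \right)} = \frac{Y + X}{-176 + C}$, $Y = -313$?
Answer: $\frac{2941}{24} \approx 122.54$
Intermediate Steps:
$x{\left(z,X \right)} = \frac{313}{432} - \frac{X}{432}$ ($x{\left(z,X \right)} = \frac{-313 + X}{-176 - 256} = \frac{-313 + X}{-432} = \left(-313 + X\right) \left(- \frac{1}{432}\right) = \frac{313}{432} - \frac{X}{432}$)
$R{\left(I,A \right)} = 3 - \frac{3}{I}$
$l = - \frac{483}{4}$ ($l = 3 - \frac{\left(3 - \frac{3}{7}\right) 55 \cdot 7}{8} = 3 - \frac{\frac{18}{7} \cdot 55 \cdot 7}{8} = 3 - \frac{\frac{990}{7} \cdot 7}{8} = 3 - \frac{495}{4} = - \frac{483}{4} \approx -120.75$)
$x{\left(-122,-461 \right)} - l = \left(\frac{313}{432} - - \frac{461}{432}\right) - - \frac{483}{4} = \left(\frac{313}{432} + \frac{461}{432}\right) + \frac{483}{4} = \frac{43}{24} + \frac{483}{4} = \frac{2941}{24}$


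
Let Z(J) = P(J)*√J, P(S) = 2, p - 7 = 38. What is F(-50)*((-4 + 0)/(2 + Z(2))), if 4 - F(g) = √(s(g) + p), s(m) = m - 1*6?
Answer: 8 - 8*√2 - 2*I*√11 + 2*I*√22 ≈ -3.3137 + 2.7476*I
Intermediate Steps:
p = 45 (p = 7 + 38 = 45)
s(m) = -6 + m (s(m) = m - 6 = -6 + m)
Z(J) = 2*√J
F(g) = 4 - √(39 + g) (F(g) = 4 - √((-6 + g) + 45) = 4 - √(39 + g))
F(-50)*((-4 + 0)/(2 + Z(2))) = (4 - √(39 - 50))*((-4 + 0)/(2 + 2*√2)) = (4 - √(-11))*(-4/(2 + 2*√2)) = (4 - I*√11)*(-4/(2 + 2*√2)) = -4*(4 - I*√11)/(2 + 2*√2)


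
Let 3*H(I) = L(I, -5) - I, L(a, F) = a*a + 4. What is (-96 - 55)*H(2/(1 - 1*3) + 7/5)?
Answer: -14194/75 ≈ -189.25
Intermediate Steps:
L(a, F) = 4 + a**2 (L(a, F) = a**2 + 4 = 4 + a**2)
H(I) = 4/3 - I/3 + I**2/3 (H(I) = ((4 + I**2) - I)/3 = (4 + I**2 - I)/3 = 4/3 - I/3 + I**2/3)
(-96 - 55)*H(2/(1 - 1*3) + 7/5) = (-96 - 55)*(4/3 - (2/(1 - 1*3) + 7/5)/3 + (2/(1 - 1*3) + 7/5)**2/3) = -151*(4/3 - (2/(1 - 3) + 7*(1/5))/3 + (2/(1 - 3) + 7*(1/5))**2/3) = -151*(4/3 - (2/(-2) + 7/5)/3 + (2/(-2) + 7/5)**2/3) = -151*(4/3 - (2*(-1/2) + 7/5)/3 + (2*(-1/2) + 7/5)**2/3) = -151*(4/3 - (-1 + 7/5)/3 + (-1 + 7/5)**2/3) = -151*(4/3 - 1/3*2/5 + (2/5)**2/3) = -151*(4/3 - 2/15 + (1/3)*(4/25)) = -151*(4/3 - 2/15 + 4/75) = -151*94/75 = -14194/75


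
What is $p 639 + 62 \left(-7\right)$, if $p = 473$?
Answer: $301813$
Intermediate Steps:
$p 639 + 62 \left(-7\right) = 473 \cdot 639 + 62 \left(-7\right) = 302247 - 434 = 301813$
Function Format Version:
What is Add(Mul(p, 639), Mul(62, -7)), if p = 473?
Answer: 301813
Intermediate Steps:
Add(Mul(p, 639), Mul(62, -7)) = Add(Mul(473, 639), Mul(62, -7)) = Add(302247, -434) = 301813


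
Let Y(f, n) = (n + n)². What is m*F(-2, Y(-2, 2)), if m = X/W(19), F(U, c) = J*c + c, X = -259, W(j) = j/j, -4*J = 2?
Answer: -2072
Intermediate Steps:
J = -½ (J = -¼*2 = -½ ≈ -0.50000)
W(j) = 1
Y(f, n) = 4*n² (Y(f, n) = (2*n)² = 4*n²)
F(U, c) = c/2 (F(U, c) = -c/2 + c = c/2)
m = -259 (m = -259/1 = -259*1 = -259)
m*F(-2, Y(-2, 2)) = -259*4*2²/2 = -259*4*4/2 = -259*16/2 = -259*8 = -2072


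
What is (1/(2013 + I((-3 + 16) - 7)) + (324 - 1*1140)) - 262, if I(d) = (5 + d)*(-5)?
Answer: -2110723/1958 ≈ -1078.0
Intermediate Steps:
I(d) = -25 - 5*d
(1/(2013 + I((-3 + 16) - 7)) + (324 - 1*1140)) - 262 = (1/(2013 + (-25 - 5*((-3 + 16) - 7))) + (324 - 1*1140)) - 262 = (1/(2013 + (-25 - 5*(13 - 7))) + (324 - 1140)) - 262 = (1/(2013 + (-25 - 5*6)) - 816) - 262 = (1/(2013 + (-25 - 30)) - 816) - 262 = (1/(2013 - 55) - 816) - 262 = (1/1958 - 816) - 262 = -1597727/1958 - 262 = -2110723/1958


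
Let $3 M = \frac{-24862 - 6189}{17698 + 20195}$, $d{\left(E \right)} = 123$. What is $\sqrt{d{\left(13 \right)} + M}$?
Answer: $\frac{\sqrt{176220967046}}{37893} \approx 11.078$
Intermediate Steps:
$M = - \frac{31051}{113679}$ ($M = \frac{\left(-24862 - 6189\right) \frac{1}{17698 + 20195}}{3} = \frac{\left(-31051\right) \frac{1}{37893}}{3} = \frac{1}{3} \left(- \frac{31051}{37893}\right) = - \frac{31051}{113679} \approx -0.27315$)
$\sqrt{d{\left(13 \right)} + M} = \sqrt{123 - \frac{31051}{113679}} = \sqrt{\frac{13951466}{113679}} = \frac{\sqrt{176220967046}}{37893}$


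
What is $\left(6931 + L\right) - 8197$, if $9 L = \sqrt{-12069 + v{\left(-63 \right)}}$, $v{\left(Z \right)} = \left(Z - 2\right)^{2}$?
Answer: $-1266 + \frac{2 i \sqrt{1961}}{9} \approx -1266.0 + 9.8407 i$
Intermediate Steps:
$v{\left(Z \right)} = \left(-2 + Z\right)^{2}$
$L = \frac{2 i \sqrt{1961}}{9}$ ($L = \frac{\sqrt{-12069 + \left(-2 - 63\right)^{2}}}{9} = \frac{\sqrt{-12069 + \left(-65\right)^{2}}}{9} = \frac{\sqrt{-12069 + 4225}}{9} = \frac{\sqrt{-7844}}{9} = \frac{2 i \sqrt{1961}}{9} \approx 9.8407 i$)
$\left(6931 + L\right) - 8197 = \left(6931 + \frac{2 i \sqrt{1961}}{9}\right) - 8197 = -1266 + \frac{2 i \sqrt{1961}}{9}$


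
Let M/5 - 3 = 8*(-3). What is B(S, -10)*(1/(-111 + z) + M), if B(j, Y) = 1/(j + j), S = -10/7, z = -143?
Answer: 186697/5080 ≈ 36.751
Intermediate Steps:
S = -10/7 (S = -10*1/7 = -10/7 ≈ -1.4286)
B(j, Y) = 1/(2*j)
M = -105 (M = 15 + 5*(8*(-3)) = 15 + 5*(-24) = 15 - 120 = -105)
B(S, -10)*(1/(-111 + z) + M) = (1/(2*(-10/7)))*(1/(-111 - 143) - 105) = ((1/2)*(-7/10))*(1/(-254) - 105) = -7*(-1/254 - 105)/20 = -7/20*(-26671/254) = 186697/5080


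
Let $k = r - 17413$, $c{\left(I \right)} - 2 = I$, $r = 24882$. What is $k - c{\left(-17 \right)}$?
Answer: $7484$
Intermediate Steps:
$c{\left(I \right)} = 2 + I$
$k = 7469$ ($k = 24882 - 17413 = 7469$)
$k - c{\left(-17 \right)} = 7469 - \left(2 - 17\right) = 7469 - -15 = 7469 + 15 = 7484$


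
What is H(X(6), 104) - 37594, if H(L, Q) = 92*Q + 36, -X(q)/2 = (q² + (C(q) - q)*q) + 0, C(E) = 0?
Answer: -27990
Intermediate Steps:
X(q) = 0 (X(q) = -2*((q² + (0 - q)*q) + 0) = -2*((q² + (-q)*q) + 0) = -2*((q² - q²) + 0) = -2*(0 + 0) = -2*0 = 0)
H(L, Q) = 36 + 92*Q
H(X(6), 104) - 37594 = (36 + 92*104) - 37594 = (36 + 9568) - 37594 = 9604 - 37594 = -27990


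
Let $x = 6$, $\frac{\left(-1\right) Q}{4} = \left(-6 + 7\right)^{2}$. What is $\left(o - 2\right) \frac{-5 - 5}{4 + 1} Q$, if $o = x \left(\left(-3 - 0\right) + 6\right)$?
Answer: $128$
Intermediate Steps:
$Q = -4$ ($Q = - 4 \left(-6 + 7\right)^{2} = - 4 \cdot 1^{2} = \left(-4\right) 1 = -4$)
$o = 18$ ($o = 6 \left(\left(-3 - 0\right) + 6\right) = 6 \left(\left(-3 + 0\right) + 6\right) = 6 \left(-3 + 6\right) = 6 \cdot 3 = 18$)
$\left(o - 2\right) \frac{-5 - 5}{4 + 1} Q = \left(18 - 2\right) \frac{-5 - 5}{4 + 1} \left(-4\right) = \left(18 - 2\right) \left(- \frac{10}{5}\right) \left(-4\right) = 16 \left(\left(-10\right) \frac{1}{5}\right) \left(-4\right) = 16 \left(-2\right) \left(-4\right) = \left(-32\right) \left(-4\right) = 128$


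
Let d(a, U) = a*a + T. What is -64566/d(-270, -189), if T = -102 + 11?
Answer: -64566/72809 ≈ -0.88679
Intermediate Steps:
T = -91
d(a, U) = -91 + a**2 (d(a, U) = a*a - 91 = a**2 - 91 = -91 + a**2)
-64566/d(-270, -189) = -64566/(-91 + (-270)**2) = -64566/(-91 + 72900) = -64566/72809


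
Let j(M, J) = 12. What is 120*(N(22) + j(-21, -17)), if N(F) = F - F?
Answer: 1440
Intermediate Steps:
N(F) = 0
120*(N(22) + j(-21, -17)) = 120*(0 + 12) = 120*12 = 1440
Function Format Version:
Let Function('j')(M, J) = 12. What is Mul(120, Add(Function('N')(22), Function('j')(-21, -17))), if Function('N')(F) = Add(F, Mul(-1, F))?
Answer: 1440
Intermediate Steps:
Function('N')(F) = 0
Mul(120, Add(Function('N')(22), Function('j')(-21, -17))) = Mul(120, Add(0, 12)) = Mul(120, 12) = 1440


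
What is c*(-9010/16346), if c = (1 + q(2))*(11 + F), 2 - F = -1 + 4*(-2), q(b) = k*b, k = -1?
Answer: 9010/743 ≈ 12.127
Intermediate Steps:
q(b) = -b
F = 11 (F = 2 - (-1 + 4*(-2)) = 2 - (-1 - 8) = 2 - 1*(-9) = 2 + 9 = 11)
c = -22 (c = (1 - 1*2)*(11 + 11) = (1 - 2)*22 = -1*22 = -22)
c*(-9010/16346) = -(-198220)/16346 = -22*(-4505/8173) = 9010/743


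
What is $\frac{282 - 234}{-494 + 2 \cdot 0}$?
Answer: $- \frac{24}{247} \approx -0.097166$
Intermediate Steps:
$\frac{282 - 234}{-494 + 2 \cdot 0} = \frac{48}{-494 + 0} = \frac{48}{-494} = 48 \left(- \frac{1}{494}\right) = - \frac{24}{247}$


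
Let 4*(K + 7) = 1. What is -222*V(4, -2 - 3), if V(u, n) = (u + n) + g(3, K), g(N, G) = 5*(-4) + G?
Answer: 12321/2 ≈ 6160.5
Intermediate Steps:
K = -27/4 (K = -7 + (1/4)*1 = -7 + 1/4 = -27/4 ≈ -6.7500)
g(N, G) = -20 + G
V(u, n) = -107/4 + n + u (V(u, n) = (u + n) + (-20 - 27/4) = (n + u) - 107/4 = -107/4 + n + u)
-222*V(4, -2 - 3) = -222*(-107/4 + (-2 - 3) + 4) = -222*(-107/4 - 5 + 4) = -222*(-111/4) = 12321/2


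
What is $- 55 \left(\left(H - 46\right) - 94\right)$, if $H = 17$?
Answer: $6765$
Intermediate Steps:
$- 55 \left(\left(H - 46\right) - 94\right) = - 55 \left(\left(17 - 46\right) - 94\right) = - 55 \left(-29 - 94\right) = \left(-55\right) \left(-123\right) = 6765$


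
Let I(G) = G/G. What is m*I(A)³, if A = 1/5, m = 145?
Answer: 145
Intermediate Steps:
A = ⅕ (A = 1*(⅕) = ⅕ ≈ 0.20000)
I(G) = 1
m*I(A)³ = 145*1³ = 145*1 = 145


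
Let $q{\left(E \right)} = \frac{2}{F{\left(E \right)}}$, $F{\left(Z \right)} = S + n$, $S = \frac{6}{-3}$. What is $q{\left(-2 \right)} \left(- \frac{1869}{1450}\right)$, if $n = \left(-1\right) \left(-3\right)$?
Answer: $- \frac{1869}{725} \approx -2.5779$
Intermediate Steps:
$S = -2$ ($S = 6 \left(- \frac{1}{3}\right) = -2$)
$n = 3$
$F{\left(Z \right)} = 1$ ($F{\left(Z \right)} = -2 + 3 = 1$)
$q{\left(E \right)} = 2$ ($q{\left(E \right)} = \frac{2}{1} = 2 \cdot 1 = 2$)
$q{\left(-2 \right)} \left(- \frac{1869}{1450}\right) = 2 \left(- \frac{1869}{1450}\right) = - \frac{1869}{725}$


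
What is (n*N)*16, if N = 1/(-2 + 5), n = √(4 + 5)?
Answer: 16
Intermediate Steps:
n = 3 (n = √9 = 3)
N = ⅓ (N = 1/3 = ⅓ ≈ 0.33333)
(n*N)*16 = (3*(⅓))*16 = 1*16 = 16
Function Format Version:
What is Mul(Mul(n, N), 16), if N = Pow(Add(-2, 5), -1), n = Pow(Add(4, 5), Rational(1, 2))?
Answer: 16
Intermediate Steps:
n = 3 (n = Pow(9, Rational(1, 2)) = 3)
N = Rational(1, 3) (N = Pow(3, -1) = Rational(1, 3) ≈ 0.33333)
Mul(Mul(n, N), 16) = Mul(Mul(3, Rational(1, 3)), 16) = Mul(1, 16) = 16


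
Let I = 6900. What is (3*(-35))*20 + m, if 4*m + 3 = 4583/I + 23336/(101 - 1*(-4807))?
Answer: -7899604551/3762800 ≈ -2099.4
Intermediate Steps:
m = 2275449/3762800 (m = -¾ + (4583/6900 + 23336/(101 - 1*(-4807)))/4 = -¾ + (4583*(1/6900) + 23336/(101 + 4807))/4 = -¾ + (4583/6900 + 23336/4908)/4 = -¾ + (4583/6900 + 23336*(1/4908))/4 = -¾ + (4583/6900 + 5834/1227)/4 = -¾ + (¼)*(5097549/940700) = -¾ + 5097549/3762800 = 2275449/3762800 ≈ 0.60472)
(3*(-35))*20 + m = (3*(-35))*20 + 2275449/3762800 = -105*20 + 2275449/3762800 = -2100 + 2275449/3762800 = -7899604551/3762800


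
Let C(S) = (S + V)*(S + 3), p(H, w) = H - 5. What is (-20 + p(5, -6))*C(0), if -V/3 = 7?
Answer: 1260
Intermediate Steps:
V = -21 (V = -3*7 = -21)
p(H, w) = -5 + H
C(S) = (-21 + S)*(3 + S) (C(S) = (S - 21)*(S + 3) = (-21 + S)*(3 + S))
(-20 + p(5, -6))*C(0) = (-20 + (-5 + 5))*(-63 + 0**2 - 18*0) = (-20 + 0)*(-63 + 0 + 0) = -20*(-63) = 1260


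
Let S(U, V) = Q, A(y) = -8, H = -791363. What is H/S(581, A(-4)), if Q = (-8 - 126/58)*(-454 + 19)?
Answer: -791363/4425 ≈ -178.84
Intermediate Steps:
Q = 4425 (Q = (-8 - 126*1/58)*(-435) = (-8 - 63/29)*(-435) = -295/29*(-435) = 4425)
S(U, V) = 4425
H/S(581, A(-4)) = -791363/4425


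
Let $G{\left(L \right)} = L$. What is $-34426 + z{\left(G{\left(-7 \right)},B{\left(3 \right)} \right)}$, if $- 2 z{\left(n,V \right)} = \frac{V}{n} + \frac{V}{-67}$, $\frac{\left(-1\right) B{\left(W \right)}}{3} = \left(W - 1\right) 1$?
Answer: $- \frac{16146016}{469} \approx -34427.0$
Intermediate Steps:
$B{\left(W \right)} = 3 - 3 W$ ($B{\left(W \right)} = - 3 \left(W - 1\right) 1 = - 3 \left(-1 + W\right) 1 = - 3 \left(-1 + W\right) = 3 - 3 W$)
$z{\left(n,V \right)} = \frac{V}{134} - \frac{V}{2 n}$ ($z{\left(n,V \right)} = - \frac{\frac{V}{n} + \frac{V}{-67}}{2} = - \frac{\frac{V}{n} + V \left(- \frac{1}{67}\right)}{2} = - \frac{\frac{V}{n} - \frac{V}{67}}{2} = - \frac{- \frac{V}{67} + \frac{V}{n}}{2} = \frac{V}{134} - \frac{V}{2 n}$)
$-34426 + z{\left(G{\left(-7 \right)},B{\left(3 \right)} \right)} = -34426 + \frac{\left(3 - 9\right) \left(-67 - 7\right)}{134 \left(-7\right)} = -34426 + \frac{1}{134} \left(3 - 9\right) \left(- \frac{1}{7}\right) \left(-74\right) = -34426 + \frac{1}{134} \left(-6\right) \left(- \frac{1}{7}\right) \left(-74\right) = -34426 - \frac{222}{469} = - \frac{16146016}{469}$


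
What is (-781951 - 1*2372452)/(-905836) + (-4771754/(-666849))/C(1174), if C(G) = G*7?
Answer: 8645485800856195/2482065408609276 ≈ 3.4832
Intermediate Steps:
C(G) = 7*G
(-781951 - 1*2372452)/(-905836) + (-4771754/(-666849))/C(1174) = (-781951 - 1*2372452)/(-905836) + (-4771754/(-666849))/((7*1174)) = (-781951 - 2372452)*(-1/905836) - 4771754*(-1/666849)/8218 = -3154403*(-1/905836) + (4771754/666849)*(1/8218) = 3154403/905836 + 2385877/2740082541 = 8645485800856195/2482065408609276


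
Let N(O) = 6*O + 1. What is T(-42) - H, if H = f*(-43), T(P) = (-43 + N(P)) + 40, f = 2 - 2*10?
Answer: -1028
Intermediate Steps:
N(O) = 1 + 6*O
f = -18 (f = 2 - 20 = -18)
T(P) = -2 + 6*P (T(P) = (-43 + (1 + 6*P)) + 40 = (-42 + 6*P) + 40 = -2 + 6*P)
H = 774 (H = -18*(-43) = 774)
T(-42) - H = (-2 + 6*(-42)) - 1*774 = (-2 - 252) - 774 = -254 - 774 = -1028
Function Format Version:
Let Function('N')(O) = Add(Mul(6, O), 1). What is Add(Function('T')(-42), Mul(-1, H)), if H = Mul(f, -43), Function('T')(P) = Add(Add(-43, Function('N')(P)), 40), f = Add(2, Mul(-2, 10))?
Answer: -1028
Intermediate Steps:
Function('N')(O) = Add(1, Mul(6, O))
f = -18 (f = Add(2, -20) = -18)
Function('T')(P) = Add(-2, Mul(6, P)) (Function('T')(P) = Add(Add(-43, Add(1, Mul(6, P))), 40) = Add(Add(-42, Mul(6, P)), 40) = Add(-2, Mul(6, P)))
H = 774 (H = Mul(-18, -43) = 774)
Add(Function('T')(-42), Mul(-1, H)) = Add(Add(-2, Mul(6, -42)), Mul(-1, 774)) = Add(Add(-2, -252), -774) = Add(-254, -774) = -1028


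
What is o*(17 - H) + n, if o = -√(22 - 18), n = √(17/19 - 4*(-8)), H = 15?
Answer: -4 + 25*√19/19 ≈ 1.7354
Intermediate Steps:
n = 25*√19/19 (n = √(17*(1/19) + 32) = √(17/19 + 32) = √(625/19) = 25*√19/19 ≈ 5.7354)
o = -2 (o = -√4 = -1*2 = -2)
o*(17 - H) + n = -2*(17 - 1*15) + 25*√19/19 = -2*(17 - 15) + 25*√19/19 = -2*2 + 25*√19/19 = -4 + 25*√19/19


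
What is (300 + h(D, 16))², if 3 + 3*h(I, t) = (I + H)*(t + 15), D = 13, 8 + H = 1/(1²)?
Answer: 130321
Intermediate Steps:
H = -7 (H = -8 + 1/(1²) = -8 + 1/1 = -8 + 1 = -7)
h(I, t) = -1 + (-7 + I)*(15 + t)/3 (h(I, t) = -1 + ((I - 7)*(t + 15))/3 = -1 + ((-7 + I)*(15 + t))/3 = -1 + (-7 + I)*(15 + t)/3)
(300 + h(D, 16))² = (300 + (-36 + 5*13 - 7/3*16 + (⅓)*13*16))² = (300 + (-36 + 65 - 112/3 + 208/3))² = (300 + 61)² = 361² = 130321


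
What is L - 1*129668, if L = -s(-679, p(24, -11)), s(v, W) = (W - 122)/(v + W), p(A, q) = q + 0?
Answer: -89471053/690 ≈ -1.2967e+5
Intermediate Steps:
p(A, q) = q
s(v, W) = (-122 + W)/(W + v)
L = -133/690 (L = -(-122 - 11)/(-11 - 679) = -(-133)/(-690) = -(-1)*(-133)/690 = -1*133/690 = -133/690 ≈ -0.19275)
L - 1*129668 = -133/690 - 1*129668 = -133/690 - 129668 = -89471053/690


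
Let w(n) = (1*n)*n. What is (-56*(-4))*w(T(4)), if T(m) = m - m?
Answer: 0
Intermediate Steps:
T(m) = 0
w(n) = n² (w(n) = n*n = n²)
(-56*(-4))*w(T(4)) = -56*(-4)*0² = 224*0 = 0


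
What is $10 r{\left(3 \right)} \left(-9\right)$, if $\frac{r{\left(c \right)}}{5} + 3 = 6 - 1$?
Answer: $-900$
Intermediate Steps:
$r{\left(c \right)} = 10$ ($r{\left(c \right)} = -15 + 5 \left(6 - 1\right) = -15 + 5 \cdot 5 = -15 + 25 = 10$)
$10 r{\left(3 \right)} \left(-9\right) = 10 \cdot 10 \left(-9\right) = 100 \left(-9\right) = -900$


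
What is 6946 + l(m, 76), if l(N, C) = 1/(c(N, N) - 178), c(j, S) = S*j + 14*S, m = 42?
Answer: 15100605/2174 ≈ 6946.0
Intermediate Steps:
c(j, S) = 14*S + S*j
l(N, C) = 1/(-178 + N*(14 + N)) (l(N, C) = 1/(N*(14 + N) - 178) = 1/(-178 + N*(14 + N)))
6946 + l(m, 76) = 6946 + 1/(-178 + 42*(14 + 42)) = 6946 + 1/(-178 + 42*56) = 6946 + 1/(-178 + 2352) = 6946 + 1/2174 = 15100605/2174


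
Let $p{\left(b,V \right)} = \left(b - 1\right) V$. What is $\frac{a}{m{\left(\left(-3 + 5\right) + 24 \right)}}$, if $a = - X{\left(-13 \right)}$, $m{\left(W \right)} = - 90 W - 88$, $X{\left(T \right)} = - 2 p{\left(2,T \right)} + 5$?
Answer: $\frac{31}{2428} \approx 0.012768$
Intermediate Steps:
$p{\left(b,V \right)} = V \left(-1 + b\right)$ ($p{\left(b,V \right)} = \left(-1 + b\right) V = V \left(-1 + b\right)$)
$X{\left(T \right)} = 5 - 2 T$ ($X{\left(T \right)} = - 2 T \left(-1 + 2\right) + 5 = - 2 T 1 + 5 = - 2 T + 5 = 5 - 2 T$)
$m{\left(W \right)} = -88 - 90 W$
$a = -31$ ($a = - (5 - -26) = - (5 + 26) = \left(-1\right) 31 = -31$)
$\frac{a}{m{\left(\left(-3 + 5\right) + 24 \right)}} = - \frac{31}{-88 - 90 \left(\left(-3 + 5\right) + 24\right)} = - \frac{31}{-88 - 90 \left(2 + 24\right)} = - \frac{31}{-88 - 2340} = - \frac{31}{-2428} = \left(-31\right) \left(- \frac{1}{2428}\right) = \frac{31}{2428}$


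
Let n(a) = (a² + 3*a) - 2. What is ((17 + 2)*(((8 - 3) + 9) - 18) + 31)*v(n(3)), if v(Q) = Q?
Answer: -720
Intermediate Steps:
n(a) = -2 + a² + 3*a
((17 + 2)*(((8 - 3) + 9) - 18) + 31)*v(n(3)) = ((17 + 2)*(((8 - 3) + 9) - 18) + 31)*(-2 + 3² + 3*3) = (19*((5 + 9) - 18) + 31)*(-2 + 9 + 9) = (19*(14 - 18) + 31)*16 = (19*(-4) + 31)*16 = (-76 + 31)*16 = -45*16 = -720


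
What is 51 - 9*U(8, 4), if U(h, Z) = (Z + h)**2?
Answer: -1245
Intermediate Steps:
51 - 9*U(8, 4) = 51 - 9*(4 + 8)**2 = 51 - 9*12**2 = 51 - 9*144 = 51 - 1296 = -1245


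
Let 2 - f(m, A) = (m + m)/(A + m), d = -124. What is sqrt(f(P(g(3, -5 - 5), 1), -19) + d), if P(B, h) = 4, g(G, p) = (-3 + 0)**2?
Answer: I*sqrt(27330)/15 ≈ 11.021*I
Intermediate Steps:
g(G, p) = 9 (g(G, p) = (-3)**2 = 9)
f(m, A) = 2 - 2*m/(A + m) (f(m, A) = 2 - (m + m)/(A + m) = 2 - 2*m/(A + m))
sqrt(f(P(g(3, -5 - 5), 1), -19) + d) = sqrt(2*(-19)/(-19 + 4) - 124) = sqrt(2*(-19)/(-15) - 124) = sqrt(2*(-19)*(-1/15) - 124) = sqrt(38/15 - 124) = sqrt(-1822/15) = I*sqrt(27330)/15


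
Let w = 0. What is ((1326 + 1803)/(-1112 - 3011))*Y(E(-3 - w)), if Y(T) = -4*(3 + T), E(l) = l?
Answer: 0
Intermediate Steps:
Y(T) = -12 - 4*T
((1326 + 1803)/(-1112 - 3011))*Y(E(-3 - w)) = ((1326 + 1803)/(-1112 - 3011))*(-12 - 4*(-3 - 1*0)) = (3129/(-4123))*(-12 - 4*(-3 + 0)) = (3129*(-1/4123))*(-12 - 4*(-3)) = -447*(-12 + 12)/589 = -447/589*0 = 0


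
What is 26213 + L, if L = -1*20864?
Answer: 5349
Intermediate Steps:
L = -20864
26213 + L = 26213 - 20864 = 5349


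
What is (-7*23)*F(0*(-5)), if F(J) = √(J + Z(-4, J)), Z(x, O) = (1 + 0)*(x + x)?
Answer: -322*I*√2 ≈ -455.38*I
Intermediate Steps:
Z(x, O) = 2*x (Z(x, O) = 1*(2*x) = 2*x)
F(J) = √(-8 + J) (F(J) = √(J + 2*(-4)) = √(J - 8) = √(-8 + J))
(-7*23)*F(0*(-5)) = (-7*23)*√(-8 + 0*(-5)) = -161*√(-8 + 0) = -322*I*√2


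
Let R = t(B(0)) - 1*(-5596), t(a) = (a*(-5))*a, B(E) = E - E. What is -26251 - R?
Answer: -31847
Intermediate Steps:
B(E) = 0
t(a) = -5*a² (t(a) = (-5*a)*a = -5*a²)
R = 5596 (R = -5*0² - 1*(-5596) = -5*0 + 5596 = 0 + 5596 = 5596)
-26251 - R = -26251 - 1*5596 = -26251 - 5596 = -31847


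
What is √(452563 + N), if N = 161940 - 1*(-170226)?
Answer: √784729 ≈ 885.85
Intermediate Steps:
N = 332166 (N = 161940 + 170226 = 332166)
√(452563 + N) = √(452563 + 332166) = √784729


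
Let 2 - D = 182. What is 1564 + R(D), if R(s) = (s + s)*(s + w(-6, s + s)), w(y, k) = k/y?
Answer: 44764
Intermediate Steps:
D = -180 (D = 2 - 1*182 = 2 - 182 = -180)
R(s) = 4*s²/3 (R(s) = (s + s)*(s + (s + s)/(-6)) = (2*s)*(s + (2*s)*(-⅙)) = (2*s)*(s - s/3) = (2*s)*(2*s/3) = 4*s²/3)
1564 + R(D) = 1564 + (4/3)*(-180)² = 1564 + (4/3)*32400 = 1564 + 43200 = 44764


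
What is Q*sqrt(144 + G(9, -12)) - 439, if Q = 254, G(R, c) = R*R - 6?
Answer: -439 + 254*sqrt(219) ≈ 3319.9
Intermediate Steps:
G(R, c) = -6 + R**2 (G(R, c) = R**2 - 6 = -6 + R**2)
Q*sqrt(144 + G(9, -12)) - 439 = 254*sqrt(144 + (-6 + 9**2)) - 439 = 254*sqrt(144 + (-6 + 81)) - 439 = 254*sqrt(144 + 75) - 439 = 254*sqrt(219) - 439 = -439 + 254*sqrt(219)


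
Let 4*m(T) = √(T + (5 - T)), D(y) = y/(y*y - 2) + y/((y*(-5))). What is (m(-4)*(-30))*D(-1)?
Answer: -6*√5 ≈ -13.416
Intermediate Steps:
D(y) = -⅕ + y/(-2 + y²) (D(y) = y/(y² - 2) + y/((-5*y)) = y/(-2 + y²) + y*(-1/(5*y)) = y/(-2 + y²) - ⅕ = -⅕ + y/(-2 + y²))
m(T) = √5/4 (m(T) = √(T + (5 - T))/4 = √5/4)
(m(-4)*(-30))*D(-1) = ((√5/4)*(-30))*((2 - 1*(-1)² + 5*(-1))/(5*(-2 + (-1)²))) = (-15*√5/2)*((2 - 1*1 - 5)/(5*(-2 + 1))) = (-15*√5/2)*((⅕)*(2 - 1 - 5)/(-1)) = (-15*√5/2)*((⅕)*(-1)*(-4)) = -15*√5/2*(⅘) = -6*√5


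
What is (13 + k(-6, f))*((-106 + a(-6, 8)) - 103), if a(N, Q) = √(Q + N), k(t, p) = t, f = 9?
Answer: -1463 + 7*√2 ≈ -1453.1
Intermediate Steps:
a(N, Q) = √(N + Q)
(13 + k(-6, f))*((-106 + a(-6, 8)) - 103) = (13 - 6)*((-106 + √(-6 + 8)) - 103) = 7*((-106 + √2) - 103) = 7*(-209 + √2) = -1463 + 7*√2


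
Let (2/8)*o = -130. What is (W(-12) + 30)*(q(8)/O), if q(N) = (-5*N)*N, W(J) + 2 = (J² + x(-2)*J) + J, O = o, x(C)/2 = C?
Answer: 128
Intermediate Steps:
o = -520 (o = 4*(-130) = -520)
x(C) = 2*C
O = -520
W(J) = -2 + J² - 3*J (W(J) = -2 + ((J² + (2*(-2))*J) + J) = -2 + ((J² - 4*J) + J) = -2 + (J² - 3*J) = -2 + J² - 3*J)
q(N) = -5*N²
(W(-12) + 30)*(q(8)/O) = ((-2 + (-12)² - 3*(-12)) + 30)*(-5*8²/(-520)) = ((-2 + 144 + 36) + 30)*(-5*64*(-1/520)) = (178 + 30)*(-320*(-1/520)) = 208*(8/13) = 128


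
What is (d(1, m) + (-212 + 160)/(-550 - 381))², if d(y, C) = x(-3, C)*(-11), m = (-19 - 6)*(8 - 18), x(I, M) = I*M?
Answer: 58994719363204/866761 ≈ 6.8063e+7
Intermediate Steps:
m = 250 (m = -25*(-10) = 250)
d(y, C) = 33*C (d(y, C) = -3*C*(-11) = 33*C)
(d(1, m) + (-212 + 160)/(-550 - 381))² = (33*250 + (-212 + 160)/(-550 - 381))² = (8250 - 52/(-931))² = (8250 - 52*(-1/931))² = (8250 + 52/931)² = (7680802/931)² = 58994719363204/866761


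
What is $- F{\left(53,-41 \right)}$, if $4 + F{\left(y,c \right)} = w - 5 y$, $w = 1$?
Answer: $268$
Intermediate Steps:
$F{\left(y,c \right)} = -3 - 5 y$ ($F{\left(y,c \right)} = -4 - \left(-1 + 5 y\right) = -3 - 5 y$)
$- F{\left(53,-41 \right)} = - (-3 - 265) = \left(-1\right) \left(-268\right) = 268$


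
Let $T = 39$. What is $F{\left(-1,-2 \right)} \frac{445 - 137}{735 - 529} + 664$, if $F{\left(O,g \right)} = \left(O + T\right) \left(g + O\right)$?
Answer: $\frac{50836}{103} \approx 493.55$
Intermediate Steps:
$F{\left(O,g \right)} = \left(39 + O\right) \left(O + g\right)$ ($F{\left(O,g \right)} = \left(O + 39\right) \left(g + O\right) = \left(39 + O\right) \left(O + g\right)$)
$F{\left(-1,-2 \right)} \frac{445 - 137}{735 - 529} + 664 = \left(\left(-1\right)^{2} + 39 \left(-1\right) + 39 \left(-2\right) - -2\right) \frac{445 - 137}{735 - 529} + 664 = \left(1 - 39 - 78 + 2\right) \frac{308}{206} + 664 = - 114 \cdot 308 \cdot \frac{1}{206} + 664 = \left(-114\right) \frac{154}{103} + 664 = - \frac{17556}{103} + 664 = \frac{50836}{103}$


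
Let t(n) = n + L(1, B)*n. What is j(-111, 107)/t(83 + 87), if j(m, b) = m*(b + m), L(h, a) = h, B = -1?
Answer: 111/85 ≈ 1.3059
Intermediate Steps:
t(n) = 2*n (t(n) = n + 1*n = n + n = 2*n)
j(-111, 107)/t(83 + 87) = (-111*(107 - 111))/((2*(83 + 87))) = (-111*(-4))/((2*170)) = 444/340 = 444*(1/340) = 111/85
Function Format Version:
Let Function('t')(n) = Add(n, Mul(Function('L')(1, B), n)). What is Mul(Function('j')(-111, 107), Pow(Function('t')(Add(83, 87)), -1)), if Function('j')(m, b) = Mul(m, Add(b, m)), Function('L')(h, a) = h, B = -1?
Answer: Rational(111, 85) ≈ 1.3059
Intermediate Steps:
Function('t')(n) = Mul(2, n) (Function('t')(n) = Add(n, Mul(1, n)) = Add(n, n) = Mul(2, n))
Mul(Function('j')(-111, 107), Pow(Function('t')(Add(83, 87)), -1)) = Mul(Mul(-111, Add(107, -111)), Pow(Mul(2, Add(83, 87)), -1)) = Mul(Mul(-111, -4), Pow(Mul(2, 170), -1)) = Mul(444, Pow(340, -1)) = Mul(444, Rational(1, 340)) = Rational(111, 85)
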